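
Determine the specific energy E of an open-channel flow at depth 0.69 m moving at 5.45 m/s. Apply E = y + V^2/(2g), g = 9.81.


Specific energy E = y + V^2/(2g).
Velocity head = V^2/(2g) = 5.45^2 / (2*9.81) = 29.7025 / 19.62 = 1.5139 m.
E = 0.69 + 1.5139 = 2.2039 m.

2.2039


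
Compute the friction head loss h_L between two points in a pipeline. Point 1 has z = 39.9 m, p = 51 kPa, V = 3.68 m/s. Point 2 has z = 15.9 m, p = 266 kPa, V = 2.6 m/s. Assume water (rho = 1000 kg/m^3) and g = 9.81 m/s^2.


Total head at each section: H = z + p/(rho*g) + V^2/(2g).
H1 = 39.9 + 51*1000/(1000*9.81) + 3.68^2/(2*9.81)
   = 39.9 + 5.199 + 0.6902
   = 45.789 m.
H2 = 15.9 + 266*1000/(1000*9.81) + 2.6^2/(2*9.81)
   = 15.9 + 27.115 + 0.3445
   = 43.36 m.
h_L = H1 - H2 = 45.789 - 43.36 = 2.429 m.

2.429


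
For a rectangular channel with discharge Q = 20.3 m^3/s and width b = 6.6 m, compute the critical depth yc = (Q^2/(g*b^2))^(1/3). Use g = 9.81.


Using yc = (Q^2 / (g * b^2))^(1/3):
Q^2 = 20.3^2 = 412.09.
g * b^2 = 9.81 * 6.6^2 = 9.81 * 43.56 = 427.32.
Q^2 / (g*b^2) = 412.09 / 427.32 = 0.9644.
yc = 0.9644^(1/3) = 0.988 m.

0.988


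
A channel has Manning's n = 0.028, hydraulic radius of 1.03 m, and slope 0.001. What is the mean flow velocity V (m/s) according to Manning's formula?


Manning's equation gives V = (1/n) * R^(2/3) * S^(1/2).
First, compute R^(2/3) = 1.03^(2/3) = 1.0199.
Next, S^(1/2) = 0.001^(1/2) = 0.031623.
Then 1/n = 1/0.028 = 35.71.
V = 35.71 * 1.0199 * 0.031623 = 1.1519 m/s.

1.1519


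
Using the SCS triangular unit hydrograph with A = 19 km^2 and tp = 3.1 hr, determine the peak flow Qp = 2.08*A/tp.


SCS formula: Qp = 2.08 * A / tp.
Qp = 2.08 * 19 / 3.1
   = 39.52 / 3.1
   = 12.75 m^3/s per cm.

12.75


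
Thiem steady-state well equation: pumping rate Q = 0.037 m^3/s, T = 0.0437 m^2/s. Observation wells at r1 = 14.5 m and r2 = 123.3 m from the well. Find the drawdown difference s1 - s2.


Thiem equation: s1 - s2 = Q/(2*pi*T) * ln(r2/r1).
ln(r2/r1) = ln(123.3/14.5) = 2.1405.
Q/(2*pi*T) = 0.037 / (2*pi*0.0437) = 0.037 / 0.2746 = 0.1348.
s1 - s2 = 0.1348 * 2.1405 = 0.2884 m.

0.2884


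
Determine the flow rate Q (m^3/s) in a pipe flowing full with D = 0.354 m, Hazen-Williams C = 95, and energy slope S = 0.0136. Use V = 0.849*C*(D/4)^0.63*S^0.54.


For a full circular pipe, R = D/4 = 0.354/4 = 0.0885 m.
V = 0.849 * 95 * 0.0885^0.63 * 0.0136^0.54
  = 0.849 * 95 * 0.217057 * 0.0982
  = 1.7192 m/s.
Pipe area A = pi*D^2/4 = pi*0.354^2/4 = 0.0984 m^2.
Q = A * V = 0.0984 * 1.7192 = 0.1692 m^3/s.

0.1692


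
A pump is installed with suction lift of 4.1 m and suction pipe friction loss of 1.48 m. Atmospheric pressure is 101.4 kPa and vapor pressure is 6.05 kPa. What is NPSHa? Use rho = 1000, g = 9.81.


NPSHa = p_atm/(rho*g) - z_s - hf_s - p_vap/(rho*g).
p_atm/(rho*g) = 101.4*1000 / (1000*9.81) = 10.336 m.
p_vap/(rho*g) = 6.05*1000 / (1000*9.81) = 0.617 m.
NPSHa = 10.336 - 4.1 - 1.48 - 0.617
      = 4.14 m.

4.14


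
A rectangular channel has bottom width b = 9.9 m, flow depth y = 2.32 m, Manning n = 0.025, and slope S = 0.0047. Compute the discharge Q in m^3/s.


For a rectangular channel, the cross-sectional area A = b * y = 9.9 * 2.32 = 22.97 m^2.
The wetted perimeter P = b + 2y = 9.9 + 2*2.32 = 14.54 m.
Hydraulic radius R = A/P = 22.97/14.54 = 1.5796 m.
Velocity V = (1/n)*R^(2/3)*S^(1/2) = (1/0.025)*1.5796^(2/3)*0.0047^(1/2) = 3.7195 m/s.
Discharge Q = A * V = 22.97 * 3.7195 = 85.429 m^3/s.

85.429


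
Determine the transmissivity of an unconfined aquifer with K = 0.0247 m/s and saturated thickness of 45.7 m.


Transmissivity is defined as T = K * h.
T = 0.0247 * 45.7
  = 1.1288 m^2/s.

1.1288


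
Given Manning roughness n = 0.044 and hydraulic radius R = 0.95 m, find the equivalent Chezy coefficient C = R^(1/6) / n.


The Chezy coefficient relates to Manning's n through C = R^(1/6) / n.
R^(1/6) = 0.95^(1/6) = 0.991488.
C = 0.991488 / 0.044 = 22.53 m^(1/2)/s.

22.53


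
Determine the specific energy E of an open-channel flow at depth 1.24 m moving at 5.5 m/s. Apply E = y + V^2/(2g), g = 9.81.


Specific energy E = y + V^2/(2g).
Velocity head = V^2/(2g) = 5.5^2 / (2*9.81) = 30.25 / 19.62 = 1.5418 m.
E = 1.24 + 1.5418 = 2.7818 m.

2.7818


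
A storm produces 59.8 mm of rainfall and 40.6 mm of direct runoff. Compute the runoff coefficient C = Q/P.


The runoff coefficient C = runoff depth / rainfall depth.
C = 40.6 / 59.8
  = 0.6789.

0.6789


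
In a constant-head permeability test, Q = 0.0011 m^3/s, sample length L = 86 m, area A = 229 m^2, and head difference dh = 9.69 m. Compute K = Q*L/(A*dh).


From K = Q*L / (A*dh):
Numerator: Q*L = 0.0011 * 86 = 0.0946.
Denominator: A*dh = 229 * 9.69 = 2219.01.
K = 0.0946 / 2219.01 = 4.3e-05 m/s.

4.3e-05


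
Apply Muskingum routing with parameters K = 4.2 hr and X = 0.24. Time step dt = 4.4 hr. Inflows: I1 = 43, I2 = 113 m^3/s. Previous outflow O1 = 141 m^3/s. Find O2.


Muskingum coefficients:
denom = 2*K*(1-X) + dt = 2*4.2*(1-0.24) + 4.4 = 10.784.
C0 = (dt - 2*K*X)/denom = (4.4 - 2*4.2*0.24)/10.784 = 0.2211.
C1 = (dt + 2*K*X)/denom = (4.4 + 2*4.2*0.24)/10.784 = 0.595.
C2 = (2*K*(1-X) - dt)/denom = 0.184.
O2 = C0*I2 + C1*I1 + C2*O1
   = 0.2211*113 + 0.595*43 + 0.184*141
   = 76.5 m^3/s.

76.5


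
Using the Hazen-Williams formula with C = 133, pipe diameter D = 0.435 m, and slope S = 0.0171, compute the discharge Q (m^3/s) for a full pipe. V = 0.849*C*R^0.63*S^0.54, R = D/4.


For a full circular pipe, R = D/4 = 0.435/4 = 0.1087 m.
V = 0.849 * 133 * 0.1087^0.63 * 0.0171^0.54
  = 0.849 * 133 * 0.247144 * 0.111127
  = 3.1012 m/s.
Pipe area A = pi*D^2/4 = pi*0.435^2/4 = 0.1486 m^2.
Q = A * V = 0.1486 * 3.1012 = 0.4609 m^3/s.

0.4609


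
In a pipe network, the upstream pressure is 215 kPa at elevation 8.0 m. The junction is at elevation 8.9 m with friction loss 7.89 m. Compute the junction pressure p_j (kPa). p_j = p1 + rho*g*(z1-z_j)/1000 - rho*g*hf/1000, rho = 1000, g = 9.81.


Junction pressure: p_j = p1 + rho*g*(z1 - z_j)/1000 - rho*g*hf/1000.
Elevation term = 1000*9.81*(8.0 - 8.9)/1000 = -8.829 kPa.
Friction term = 1000*9.81*7.89/1000 = 77.401 kPa.
p_j = 215 + -8.829 - 77.401 = 128.77 kPa.

128.77


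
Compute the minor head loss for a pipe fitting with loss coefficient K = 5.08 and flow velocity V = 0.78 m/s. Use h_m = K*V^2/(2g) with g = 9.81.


Minor loss formula: h_m = K * V^2/(2g).
V^2 = 0.78^2 = 0.6084.
V^2/(2g) = 0.6084 / 19.62 = 0.031 m.
h_m = 5.08 * 0.031 = 0.1575 m.

0.1575


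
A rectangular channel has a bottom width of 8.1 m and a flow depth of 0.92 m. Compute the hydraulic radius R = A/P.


For a rectangular section:
Flow area A = b * y = 8.1 * 0.92 = 7.45 m^2.
Wetted perimeter P = b + 2y = 8.1 + 2*0.92 = 9.94 m.
Hydraulic radius R = A/P = 7.45 / 9.94 = 0.7497 m.

0.7497


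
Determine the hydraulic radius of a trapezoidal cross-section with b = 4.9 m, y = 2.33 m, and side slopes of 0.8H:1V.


For a trapezoidal section with side slope z:
A = (b + z*y)*y = (4.9 + 0.8*2.33)*2.33 = 15.76 m^2.
P = b + 2*y*sqrt(1 + z^2) = 4.9 + 2*2.33*sqrt(1 + 0.8^2) = 10.868 m.
R = A/P = 15.76 / 10.868 = 1.4502 m.

1.4502


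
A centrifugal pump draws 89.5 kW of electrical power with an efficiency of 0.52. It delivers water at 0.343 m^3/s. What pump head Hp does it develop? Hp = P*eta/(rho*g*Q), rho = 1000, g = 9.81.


Pump head formula: Hp = P * eta / (rho * g * Q).
Numerator: P * eta = 89.5 * 1000 * 0.52 = 46540.0 W.
Denominator: rho * g * Q = 1000 * 9.81 * 0.343 = 3364.83.
Hp = 46540.0 / 3364.83 = 13.83 m.

13.83


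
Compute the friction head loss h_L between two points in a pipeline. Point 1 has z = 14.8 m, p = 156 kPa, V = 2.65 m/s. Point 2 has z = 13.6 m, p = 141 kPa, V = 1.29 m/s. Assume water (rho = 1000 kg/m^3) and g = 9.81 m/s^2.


Total head at each section: H = z + p/(rho*g) + V^2/(2g).
H1 = 14.8 + 156*1000/(1000*9.81) + 2.65^2/(2*9.81)
   = 14.8 + 15.902 + 0.3579
   = 31.06 m.
H2 = 13.6 + 141*1000/(1000*9.81) + 1.29^2/(2*9.81)
   = 13.6 + 14.373 + 0.0848
   = 28.058 m.
h_L = H1 - H2 = 31.06 - 28.058 = 3.002 m.

3.002


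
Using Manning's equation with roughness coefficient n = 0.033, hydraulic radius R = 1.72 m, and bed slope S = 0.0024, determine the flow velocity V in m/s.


Manning's equation gives V = (1/n) * R^(2/3) * S^(1/2).
First, compute R^(2/3) = 1.72^(2/3) = 1.4356.
Next, S^(1/2) = 0.0024^(1/2) = 0.04899.
Then 1/n = 1/0.033 = 30.3.
V = 30.3 * 1.4356 * 0.04899 = 2.1311 m/s.

2.1311


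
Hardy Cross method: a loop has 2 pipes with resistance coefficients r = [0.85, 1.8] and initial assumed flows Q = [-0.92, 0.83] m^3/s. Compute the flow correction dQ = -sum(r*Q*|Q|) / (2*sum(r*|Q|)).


Numerator terms (r*Q*|Q|): 0.85*-0.92*|-0.92| = -0.7194; 1.8*0.83*|0.83| = 1.24.
Sum of numerator = 0.5206.
Denominator terms (r*|Q|): 0.85*|-0.92| = 0.782; 1.8*|0.83| = 1.494.
2 * sum of denominator = 2 * 2.276 = 4.552.
dQ = -0.5206 / 4.552 = -0.1144 m^3/s.

-0.1144


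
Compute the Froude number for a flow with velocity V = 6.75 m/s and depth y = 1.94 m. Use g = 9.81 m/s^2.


The Froude number is defined as Fr = V / sqrt(g*y).
g*y = 9.81 * 1.94 = 19.0314.
sqrt(g*y) = sqrt(19.0314) = 4.3625.
Fr = 6.75 / 4.3625 = 1.5473.

1.5473


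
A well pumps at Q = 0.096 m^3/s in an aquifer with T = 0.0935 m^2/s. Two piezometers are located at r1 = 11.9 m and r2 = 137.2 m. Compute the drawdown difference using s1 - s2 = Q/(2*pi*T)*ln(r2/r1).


Thiem equation: s1 - s2 = Q/(2*pi*T) * ln(r2/r1).
ln(r2/r1) = ln(137.2/11.9) = 2.4449.
Q/(2*pi*T) = 0.096 / (2*pi*0.0935) = 0.096 / 0.5875 = 0.1634.
s1 - s2 = 0.1634 * 2.4449 = 0.3995 m.

0.3995


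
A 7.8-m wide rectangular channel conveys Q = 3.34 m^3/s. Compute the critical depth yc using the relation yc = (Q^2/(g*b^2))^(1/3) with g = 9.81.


Using yc = (Q^2 / (g * b^2))^(1/3):
Q^2 = 3.34^2 = 11.16.
g * b^2 = 9.81 * 7.8^2 = 9.81 * 60.84 = 596.84.
Q^2 / (g*b^2) = 11.16 / 596.84 = 0.0187.
yc = 0.0187^(1/3) = 0.2654 m.

0.2654


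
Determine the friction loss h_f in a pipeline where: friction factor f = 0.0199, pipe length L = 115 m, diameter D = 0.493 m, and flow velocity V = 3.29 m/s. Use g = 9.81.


Darcy-Weisbach equation: h_f = f * (L/D) * V^2/(2g).
f * L/D = 0.0199 * 115/0.493 = 4.642.
V^2/(2g) = 3.29^2 / (2*9.81) = 10.8241 / 19.62 = 0.5517 m.
h_f = 4.642 * 0.5517 = 2.561 m.

2.561


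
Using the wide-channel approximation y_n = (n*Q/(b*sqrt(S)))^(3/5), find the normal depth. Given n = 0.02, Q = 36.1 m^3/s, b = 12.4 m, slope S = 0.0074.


We use the wide-channel approximation y_n = (n*Q/(b*sqrt(S)))^(3/5).
sqrt(S) = sqrt(0.0074) = 0.086023.
Numerator: n*Q = 0.02 * 36.1 = 0.722.
Denominator: b*sqrt(S) = 12.4 * 0.086023 = 1.066685.
arg = 0.6769.
y_n = 0.6769^(3/5) = 0.7912 m.

0.7912


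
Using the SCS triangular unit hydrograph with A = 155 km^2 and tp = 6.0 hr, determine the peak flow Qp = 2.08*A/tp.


SCS formula: Qp = 2.08 * A / tp.
Qp = 2.08 * 155 / 6.0
   = 322.4 / 6.0
   = 53.73 m^3/s per cm.

53.73


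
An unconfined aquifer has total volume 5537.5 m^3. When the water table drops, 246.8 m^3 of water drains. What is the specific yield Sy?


Specific yield Sy = Volume drained / Total volume.
Sy = 246.8 / 5537.5
   = 0.0446.

0.0446


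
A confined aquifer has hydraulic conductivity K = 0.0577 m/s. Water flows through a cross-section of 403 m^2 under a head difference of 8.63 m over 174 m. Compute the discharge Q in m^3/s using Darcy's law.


Darcy's law: Q = K * A * i, where i = dh/L.
Hydraulic gradient i = 8.63 / 174 = 0.049598.
Q = 0.0577 * 403 * 0.049598
  = 1.1533 m^3/s.

1.1533


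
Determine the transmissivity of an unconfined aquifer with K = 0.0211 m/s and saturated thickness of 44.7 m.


Transmissivity is defined as T = K * h.
T = 0.0211 * 44.7
  = 0.9432 m^2/s.

0.9432


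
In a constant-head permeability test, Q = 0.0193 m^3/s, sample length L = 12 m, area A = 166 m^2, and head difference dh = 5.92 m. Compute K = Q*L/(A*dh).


From K = Q*L / (A*dh):
Numerator: Q*L = 0.0193 * 12 = 0.2316.
Denominator: A*dh = 166 * 5.92 = 982.72.
K = 0.2316 / 982.72 = 0.000236 m/s.

0.000236


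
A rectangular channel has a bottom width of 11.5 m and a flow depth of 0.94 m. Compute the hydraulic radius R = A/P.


For a rectangular section:
Flow area A = b * y = 11.5 * 0.94 = 10.81 m^2.
Wetted perimeter P = b + 2y = 11.5 + 2*0.94 = 13.38 m.
Hydraulic radius R = A/P = 10.81 / 13.38 = 0.8079 m.

0.8079


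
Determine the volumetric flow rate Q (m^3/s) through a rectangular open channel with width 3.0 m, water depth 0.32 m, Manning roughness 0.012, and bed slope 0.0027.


For a rectangular channel, the cross-sectional area A = b * y = 3.0 * 0.32 = 0.96 m^2.
The wetted perimeter P = b + 2y = 3.0 + 2*0.32 = 3.64 m.
Hydraulic radius R = A/P = 0.96/3.64 = 0.2637 m.
Velocity V = (1/n)*R^(2/3)*S^(1/2) = (1/0.012)*0.2637^(2/3)*0.0027^(1/2) = 1.7808 m/s.
Discharge Q = A * V = 0.96 * 1.7808 = 1.71 m^3/s.

1.71


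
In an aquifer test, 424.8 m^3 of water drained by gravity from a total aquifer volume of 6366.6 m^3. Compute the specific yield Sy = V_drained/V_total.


Specific yield Sy = Volume drained / Total volume.
Sy = 424.8 / 6366.6
   = 0.0667.

0.0667


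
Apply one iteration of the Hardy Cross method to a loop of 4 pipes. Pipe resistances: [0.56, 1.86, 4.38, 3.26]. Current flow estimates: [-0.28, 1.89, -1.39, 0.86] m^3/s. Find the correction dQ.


Numerator terms (r*Q*|Q|): 0.56*-0.28*|-0.28| = -0.0439; 1.86*1.89*|1.89| = 6.6441; 4.38*-1.39*|-1.39| = -8.4626; 3.26*0.86*|0.86| = 2.4111.
Sum of numerator = 0.5487.
Denominator terms (r*|Q|): 0.56*|-0.28| = 0.1568; 1.86*|1.89| = 3.5154; 4.38*|-1.39| = 6.0882; 3.26*|0.86| = 2.8036.
2 * sum of denominator = 2 * 12.564 = 25.128.
dQ = -0.5487 / 25.128 = -0.0218 m^3/s.

-0.0218


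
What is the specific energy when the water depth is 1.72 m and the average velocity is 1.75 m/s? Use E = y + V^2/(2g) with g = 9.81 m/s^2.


Specific energy E = y + V^2/(2g).
Velocity head = V^2/(2g) = 1.75^2 / (2*9.81) = 3.0625 / 19.62 = 0.1561 m.
E = 1.72 + 0.1561 = 1.8761 m.

1.8761


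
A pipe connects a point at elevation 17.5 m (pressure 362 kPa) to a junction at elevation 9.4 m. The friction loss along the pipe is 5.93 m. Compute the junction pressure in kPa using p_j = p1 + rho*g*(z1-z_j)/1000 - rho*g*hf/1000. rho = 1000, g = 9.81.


Junction pressure: p_j = p1 + rho*g*(z1 - z_j)/1000 - rho*g*hf/1000.
Elevation term = 1000*9.81*(17.5 - 9.4)/1000 = 79.461 kPa.
Friction term = 1000*9.81*5.93/1000 = 58.173 kPa.
p_j = 362 + 79.461 - 58.173 = 383.29 kPa.

383.29


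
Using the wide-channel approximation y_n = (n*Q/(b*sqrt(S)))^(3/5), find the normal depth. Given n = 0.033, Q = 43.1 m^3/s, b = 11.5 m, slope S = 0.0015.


We use the wide-channel approximation y_n = (n*Q/(b*sqrt(S)))^(3/5).
sqrt(S) = sqrt(0.0015) = 0.03873.
Numerator: n*Q = 0.033 * 43.1 = 1.4223.
Denominator: b*sqrt(S) = 11.5 * 0.03873 = 0.445395.
arg = 3.1934.
y_n = 3.1934^(3/5) = 2.007 m.

2.007


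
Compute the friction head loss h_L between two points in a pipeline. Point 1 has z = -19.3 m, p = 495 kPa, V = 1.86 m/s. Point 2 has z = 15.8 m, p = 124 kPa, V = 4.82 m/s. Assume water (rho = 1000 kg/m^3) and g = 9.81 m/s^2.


Total head at each section: H = z + p/(rho*g) + V^2/(2g).
H1 = -19.3 + 495*1000/(1000*9.81) + 1.86^2/(2*9.81)
   = -19.3 + 50.459 + 0.1763
   = 31.335 m.
H2 = 15.8 + 124*1000/(1000*9.81) + 4.82^2/(2*9.81)
   = 15.8 + 12.64 + 1.1841
   = 29.624 m.
h_L = H1 - H2 = 31.335 - 29.624 = 1.711 m.

1.711


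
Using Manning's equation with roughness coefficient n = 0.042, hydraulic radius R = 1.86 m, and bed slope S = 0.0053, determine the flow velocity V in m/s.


Manning's equation gives V = (1/n) * R^(2/3) * S^(1/2).
First, compute R^(2/3) = 1.86^(2/3) = 1.5124.
Next, S^(1/2) = 0.0053^(1/2) = 0.072801.
Then 1/n = 1/0.042 = 23.81.
V = 23.81 * 1.5124 * 0.072801 = 2.6216 m/s.

2.6216


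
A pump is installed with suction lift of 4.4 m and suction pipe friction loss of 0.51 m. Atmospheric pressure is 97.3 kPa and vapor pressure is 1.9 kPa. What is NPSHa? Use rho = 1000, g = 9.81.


NPSHa = p_atm/(rho*g) - z_s - hf_s - p_vap/(rho*g).
p_atm/(rho*g) = 97.3*1000 / (1000*9.81) = 9.918 m.
p_vap/(rho*g) = 1.9*1000 / (1000*9.81) = 0.194 m.
NPSHa = 9.918 - 4.4 - 0.51 - 0.194
      = 4.81 m.

4.81


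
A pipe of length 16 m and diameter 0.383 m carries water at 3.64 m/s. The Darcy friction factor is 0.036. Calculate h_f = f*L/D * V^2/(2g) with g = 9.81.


Darcy-Weisbach equation: h_f = f * (L/D) * V^2/(2g).
f * L/D = 0.036 * 16/0.383 = 1.5039.
V^2/(2g) = 3.64^2 / (2*9.81) = 13.2496 / 19.62 = 0.6753 m.
h_f = 1.5039 * 0.6753 = 1.016 m.

1.016


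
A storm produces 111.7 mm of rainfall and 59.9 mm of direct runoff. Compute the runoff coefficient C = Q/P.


The runoff coefficient C = runoff depth / rainfall depth.
C = 59.9 / 111.7
  = 0.5363.

0.5363


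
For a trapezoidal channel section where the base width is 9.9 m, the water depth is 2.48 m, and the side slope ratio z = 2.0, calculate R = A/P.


For a trapezoidal section with side slope z:
A = (b + z*y)*y = (9.9 + 2.0*2.48)*2.48 = 36.853 m^2.
P = b + 2*y*sqrt(1 + z^2) = 9.9 + 2*2.48*sqrt(1 + 2.0^2) = 20.991 m.
R = A/P = 36.853 / 20.991 = 1.7557 m.

1.7557


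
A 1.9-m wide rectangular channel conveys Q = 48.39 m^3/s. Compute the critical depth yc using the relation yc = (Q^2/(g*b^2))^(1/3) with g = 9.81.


Using yc = (Q^2 / (g * b^2))^(1/3):
Q^2 = 48.39^2 = 2341.59.
g * b^2 = 9.81 * 1.9^2 = 9.81 * 3.61 = 35.41.
Q^2 / (g*b^2) = 2341.59 / 35.41 = 66.1279.
yc = 66.1279^(1/3) = 4.0437 m.

4.0437


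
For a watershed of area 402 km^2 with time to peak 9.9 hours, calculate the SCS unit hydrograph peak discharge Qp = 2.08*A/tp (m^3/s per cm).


SCS formula: Qp = 2.08 * A / tp.
Qp = 2.08 * 402 / 9.9
   = 836.16 / 9.9
   = 84.46 m^3/s per cm.

84.46


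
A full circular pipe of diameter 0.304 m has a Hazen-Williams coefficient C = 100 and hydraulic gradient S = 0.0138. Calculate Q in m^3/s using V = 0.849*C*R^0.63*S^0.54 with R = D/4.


For a full circular pipe, R = D/4 = 0.304/4 = 0.076 m.
V = 0.849 * 100 * 0.076^0.63 * 0.0138^0.54
  = 0.849 * 100 * 0.197203 * 0.098977
  = 1.6571 m/s.
Pipe area A = pi*D^2/4 = pi*0.304^2/4 = 0.0726 m^2.
Q = A * V = 0.0726 * 1.6571 = 0.1203 m^3/s.

0.1203


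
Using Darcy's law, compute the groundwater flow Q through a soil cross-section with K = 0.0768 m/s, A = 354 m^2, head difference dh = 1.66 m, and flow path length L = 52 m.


Darcy's law: Q = K * A * i, where i = dh/L.
Hydraulic gradient i = 1.66 / 52 = 0.031923.
Q = 0.0768 * 354 * 0.031923
  = 0.8679 m^3/s.

0.8679


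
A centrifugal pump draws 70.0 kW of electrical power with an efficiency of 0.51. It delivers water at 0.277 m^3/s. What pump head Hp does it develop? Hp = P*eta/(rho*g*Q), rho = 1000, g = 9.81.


Pump head formula: Hp = P * eta / (rho * g * Q).
Numerator: P * eta = 70.0 * 1000 * 0.51 = 35700.0 W.
Denominator: rho * g * Q = 1000 * 9.81 * 0.277 = 2717.37.
Hp = 35700.0 / 2717.37 = 13.14 m.

13.14


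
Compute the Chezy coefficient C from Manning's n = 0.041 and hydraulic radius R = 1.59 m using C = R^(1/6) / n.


The Chezy coefficient relates to Manning's n through C = R^(1/6) / n.
R^(1/6) = 1.59^(1/6) = 1.080354.
C = 1.080354 / 0.041 = 26.35 m^(1/2)/s.

26.35


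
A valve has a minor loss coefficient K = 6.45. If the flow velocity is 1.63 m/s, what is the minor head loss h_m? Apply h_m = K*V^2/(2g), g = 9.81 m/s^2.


Minor loss formula: h_m = K * V^2/(2g).
V^2 = 1.63^2 = 2.6569.
V^2/(2g) = 2.6569 / 19.62 = 0.1354 m.
h_m = 6.45 * 0.1354 = 0.8734 m.

0.8734


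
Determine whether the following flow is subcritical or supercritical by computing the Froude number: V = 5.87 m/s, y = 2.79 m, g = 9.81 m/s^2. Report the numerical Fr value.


The Froude number is defined as Fr = V / sqrt(g*y).
g*y = 9.81 * 2.79 = 27.3699.
sqrt(g*y) = sqrt(27.3699) = 5.2316.
Fr = 5.87 / 5.2316 = 1.122.
Since Fr > 1, the flow is supercritical.

1.122


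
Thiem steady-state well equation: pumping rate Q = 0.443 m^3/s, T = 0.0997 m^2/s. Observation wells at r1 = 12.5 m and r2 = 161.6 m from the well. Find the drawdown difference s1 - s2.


Thiem equation: s1 - s2 = Q/(2*pi*T) * ln(r2/r1).
ln(r2/r1) = ln(161.6/12.5) = 2.5594.
Q/(2*pi*T) = 0.443 / (2*pi*0.0997) = 0.443 / 0.6264 = 0.7072.
s1 - s2 = 0.7072 * 2.5594 = 1.8099 m.

1.8099


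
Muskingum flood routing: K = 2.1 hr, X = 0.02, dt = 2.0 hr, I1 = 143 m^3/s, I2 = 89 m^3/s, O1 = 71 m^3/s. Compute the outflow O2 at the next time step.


Muskingum coefficients:
denom = 2*K*(1-X) + dt = 2*2.1*(1-0.02) + 2.0 = 6.116.
C0 = (dt - 2*K*X)/denom = (2.0 - 2*2.1*0.02)/6.116 = 0.3133.
C1 = (dt + 2*K*X)/denom = (2.0 + 2*2.1*0.02)/6.116 = 0.3407.
C2 = (2*K*(1-X) - dt)/denom = 0.346.
O2 = C0*I2 + C1*I1 + C2*O1
   = 0.3133*89 + 0.3407*143 + 0.346*71
   = 101.17 m^3/s.

101.17


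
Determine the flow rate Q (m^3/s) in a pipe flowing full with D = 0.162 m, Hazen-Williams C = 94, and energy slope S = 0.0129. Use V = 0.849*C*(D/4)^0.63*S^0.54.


For a full circular pipe, R = D/4 = 0.162/4 = 0.0405 m.
V = 0.849 * 94 * 0.0405^0.63 * 0.0129^0.54
  = 0.849 * 94 * 0.132647 * 0.095437
  = 1.0103 m/s.
Pipe area A = pi*D^2/4 = pi*0.162^2/4 = 0.0206 m^2.
Q = A * V = 0.0206 * 1.0103 = 0.0208 m^3/s.

0.0208


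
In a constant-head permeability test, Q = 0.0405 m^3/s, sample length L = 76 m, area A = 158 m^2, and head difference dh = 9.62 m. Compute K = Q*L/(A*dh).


From K = Q*L / (A*dh):
Numerator: Q*L = 0.0405 * 76 = 3.078.
Denominator: A*dh = 158 * 9.62 = 1519.96.
K = 3.078 / 1519.96 = 0.002025 m/s.

0.002025


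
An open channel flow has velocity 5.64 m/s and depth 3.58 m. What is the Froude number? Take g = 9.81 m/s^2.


The Froude number is defined as Fr = V / sqrt(g*y).
g*y = 9.81 * 3.58 = 35.1198.
sqrt(g*y) = sqrt(35.1198) = 5.9262.
Fr = 5.64 / 5.9262 = 0.9517.

0.9517


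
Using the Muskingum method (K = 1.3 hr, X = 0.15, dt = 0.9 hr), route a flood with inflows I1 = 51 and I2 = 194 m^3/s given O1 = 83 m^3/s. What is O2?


Muskingum coefficients:
denom = 2*K*(1-X) + dt = 2*1.3*(1-0.15) + 0.9 = 3.11.
C0 = (dt - 2*K*X)/denom = (0.9 - 2*1.3*0.15)/3.11 = 0.164.
C1 = (dt + 2*K*X)/denom = (0.9 + 2*1.3*0.15)/3.11 = 0.4148.
C2 = (2*K*(1-X) - dt)/denom = 0.4212.
O2 = C0*I2 + C1*I1 + C2*O1
   = 0.164*194 + 0.4148*51 + 0.4212*83
   = 87.93 m^3/s.

87.93


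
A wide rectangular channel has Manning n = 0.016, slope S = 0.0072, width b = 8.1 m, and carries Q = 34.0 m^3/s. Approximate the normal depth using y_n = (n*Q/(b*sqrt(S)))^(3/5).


We use the wide-channel approximation y_n = (n*Q/(b*sqrt(S)))^(3/5).
sqrt(S) = sqrt(0.0072) = 0.084853.
Numerator: n*Q = 0.016 * 34.0 = 0.544.
Denominator: b*sqrt(S) = 8.1 * 0.084853 = 0.687309.
arg = 0.7915.
y_n = 0.7915^(3/5) = 0.8691 m.

0.8691


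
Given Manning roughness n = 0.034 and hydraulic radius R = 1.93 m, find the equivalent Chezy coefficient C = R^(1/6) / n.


The Chezy coefficient relates to Manning's n through C = R^(1/6) / n.
R^(1/6) = 1.93^(1/6) = 1.115817.
C = 1.115817 / 0.034 = 32.82 m^(1/2)/s.

32.82


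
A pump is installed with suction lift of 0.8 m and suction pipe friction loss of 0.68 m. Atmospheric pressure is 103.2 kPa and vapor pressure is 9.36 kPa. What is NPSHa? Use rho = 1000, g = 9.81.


NPSHa = p_atm/(rho*g) - z_s - hf_s - p_vap/(rho*g).
p_atm/(rho*g) = 103.2*1000 / (1000*9.81) = 10.52 m.
p_vap/(rho*g) = 9.36*1000 / (1000*9.81) = 0.954 m.
NPSHa = 10.52 - 0.8 - 0.68 - 0.954
      = 8.09 m.

8.09


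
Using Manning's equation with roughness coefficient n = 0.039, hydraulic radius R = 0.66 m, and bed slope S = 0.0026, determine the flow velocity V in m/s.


Manning's equation gives V = (1/n) * R^(2/3) * S^(1/2).
First, compute R^(2/3) = 0.66^(2/3) = 0.758.
Next, S^(1/2) = 0.0026^(1/2) = 0.05099.
Then 1/n = 1/0.039 = 25.64.
V = 25.64 * 0.758 * 0.05099 = 0.9911 m/s.

0.9911


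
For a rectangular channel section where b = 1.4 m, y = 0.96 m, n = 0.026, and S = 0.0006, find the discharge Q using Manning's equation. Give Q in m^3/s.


For a rectangular channel, the cross-sectional area A = b * y = 1.4 * 0.96 = 1.34 m^2.
The wetted perimeter P = b + 2y = 1.4 + 2*0.96 = 3.32 m.
Hydraulic radius R = A/P = 1.34/3.32 = 0.4048 m.
Velocity V = (1/n)*R^(2/3)*S^(1/2) = (1/0.026)*0.4048^(2/3)*0.0006^(1/2) = 0.5156 m/s.
Discharge Q = A * V = 1.34 * 0.5156 = 0.693 m^3/s.

0.693


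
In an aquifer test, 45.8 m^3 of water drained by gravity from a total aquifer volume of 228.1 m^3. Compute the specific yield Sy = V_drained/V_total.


Specific yield Sy = Volume drained / Total volume.
Sy = 45.8 / 228.1
   = 0.2008.

0.2008


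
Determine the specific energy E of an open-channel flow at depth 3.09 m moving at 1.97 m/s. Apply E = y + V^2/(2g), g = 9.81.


Specific energy E = y + V^2/(2g).
Velocity head = V^2/(2g) = 1.97^2 / (2*9.81) = 3.8809 / 19.62 = 0.1978 m.
E = 3.09 + 0.1978 = 3.2878 m.

3.2878


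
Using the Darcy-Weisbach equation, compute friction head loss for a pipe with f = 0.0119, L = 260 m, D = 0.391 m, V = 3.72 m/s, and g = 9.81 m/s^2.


Darcy-Weisbach equation: h_f = f * (L/D) * V^2/(2g).
f * L/D = 0.0119 * 260/0.391 = 7.913.
V^2/(2g) = 3.72^2 / (2*9.81) = 13.8384 / 19.62 = 0.7053 m.
h_f = 7.913 * 0.7053 = 5.581 m.

5.581


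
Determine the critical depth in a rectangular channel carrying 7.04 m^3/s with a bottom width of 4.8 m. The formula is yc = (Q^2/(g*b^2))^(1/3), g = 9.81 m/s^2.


Using yc = (Q^2 / (g * b^2))^(1/3):
Q^2 = 7.04^2 = 49.56.
g * b^2 = 9.81 * 4.8^2 = 9.81 * 23.04 = 226.02.
Q^2 / (g*b^2) = 49.56 / 226.02 = 0.2193.
yc = 0.2193^(1/3) = 0.603 m.

0.603


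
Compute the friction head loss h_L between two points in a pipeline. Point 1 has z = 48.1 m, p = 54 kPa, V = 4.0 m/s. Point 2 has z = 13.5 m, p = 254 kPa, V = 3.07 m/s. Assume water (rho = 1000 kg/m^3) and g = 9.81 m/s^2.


Total head at each section: H = z + p/(rho*g) + V^2/(2g).
H1 = 48.1 + 54*1000/(1000*9.81) + 4.0^2/(2*9.81)
   = 48.1 + 5.505 + 0.8155
   = 54.42 m.
H2 = 13.5 + 254*1000/(1000*9.81) + 3.07^2/(2*9.81)
   = 13.5 + 25.892 + 0.4804
   = 39.872 m.
h_L = H1 - H2 = 54.42 - 39.872 = 14.548 m.

14.548


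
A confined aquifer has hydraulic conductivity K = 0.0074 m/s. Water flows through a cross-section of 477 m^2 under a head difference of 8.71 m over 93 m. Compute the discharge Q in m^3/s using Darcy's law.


Darcy's law: Q = K * A * i, where i = dh/L.
Hydraulic gradient i = 8.71 / 93 = 0.093656.
Q = 0.0074 * 477 * 0.093656
  = 0.3306 m^3/s.

0.3306


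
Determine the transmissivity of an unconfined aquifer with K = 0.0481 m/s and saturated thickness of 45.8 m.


Transmissivity is defined as T = K * h.
T = 0.0481 * 45.8
  = 2.203 m^2/s.

2.203


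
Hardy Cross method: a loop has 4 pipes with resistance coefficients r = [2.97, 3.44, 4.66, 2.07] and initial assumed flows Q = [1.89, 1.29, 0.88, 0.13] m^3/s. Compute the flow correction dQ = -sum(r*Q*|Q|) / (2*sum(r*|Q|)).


Numerator terms (r*Q*|Q|): 2.97*1.89*|1.89| = 10.6091; 3.44*1.29*|1.29| = 5.7245; 4.66*0.88*|0.88| = 3.6087; 2.07*0.13*|0.13| = 0.035.
Sum of numerator = 19.9773.
Denominator terms (r*|Q|): 2.97*|1.89| = 5.6133; 3.44*|1.29| = 4.4376; 4.66*|0.88| = 4.1008; 2.07*|0.13| = 0.2691.
2 * sum of denominator = 2 * 14.4208 = 28.8416.
dQ = -19.9773 / 28.8416 = -0.6927 m^3/s.

-0.6927


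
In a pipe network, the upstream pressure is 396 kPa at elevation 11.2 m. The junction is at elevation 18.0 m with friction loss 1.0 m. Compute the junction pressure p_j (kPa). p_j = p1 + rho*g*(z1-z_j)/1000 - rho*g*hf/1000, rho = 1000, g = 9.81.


Junction pressure: p_j = p1 + rho*g*(z1 - z_j)/1000 - rho*g*hf/1000.
Elevation term = 1000*9.81*(11.2 - 18.0)/1000 = -66.708 kPa.
Friction term = 1000*9.81*1.0/1000 = 9.81 kPa.
p_j = 396 + -66.708 - 9.81 = 319.48 kPa.

319.48


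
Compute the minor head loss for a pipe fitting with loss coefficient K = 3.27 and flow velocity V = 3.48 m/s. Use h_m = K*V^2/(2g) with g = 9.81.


Minor loss formula: h_m = K * V^2/(2g).
V^2 = 3.48^2 = 12.1104.
V^2/(2g) = 12.1104 / 19.62 = 0.6172 m.
h_m = 3.27 * 0.6172 = 2.0184 m.

2.0184


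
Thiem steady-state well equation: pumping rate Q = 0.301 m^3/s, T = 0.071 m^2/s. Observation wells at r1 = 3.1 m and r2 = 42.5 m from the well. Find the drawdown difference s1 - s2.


Thiem equation: s1 - s2 = Q/(2*pi*T) * ln(r2/r1).
ln(r2/r1) = ln(42.5/3.1) = 2.6181.
Q/(2*pi*T) = 0.301 / (2*pi*0.071) = 0.301 / 0.4461 = 0.6747.
s1 - s2 = 0.6747 * 2.6181 = 1.7665 m.

1.7665


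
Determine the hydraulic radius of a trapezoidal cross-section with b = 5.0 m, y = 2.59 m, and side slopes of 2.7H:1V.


For a trapezoidal section with side slope z:
A = (b + z*y)*y = (5.0 + 2.7*2.59)*2.59 = 31.062 m^2.
P = b + 2*y*sqrt(1 + z^2) = 5.0 + 2*2.59*sqrt(1 + 2.7^2) = 19.914 m.
R = A/P = 31.062 / 19.914 = 1.5598 m.

1.5598


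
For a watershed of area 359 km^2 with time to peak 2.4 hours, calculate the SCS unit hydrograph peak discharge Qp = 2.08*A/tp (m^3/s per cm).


SCS formula: Qp = 2.08 * A / tp.
Qp = 2.08 * 359 / 2.4
   = 746.72 / 2.4
   = 311.13 m^3/s per cm.

311.13


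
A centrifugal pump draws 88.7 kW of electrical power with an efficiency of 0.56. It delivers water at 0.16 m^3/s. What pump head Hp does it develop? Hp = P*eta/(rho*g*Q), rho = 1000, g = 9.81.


Pump head formula: Hp = P * eta / (rho * g * Q).
Numerator: P * eta = 88.7 * 1000 * 0.56 = 49672.0 W.
Denominator: rho * g * Q = 1000 * 9.81 * 0.16 = 1569.6.
Hp = 49672.0 / 1569.6 = 31.65 m.

31.65


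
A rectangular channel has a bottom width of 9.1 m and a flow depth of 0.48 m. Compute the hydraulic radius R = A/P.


For a rectangular section:
Flow area A = b * y = 9.1 * 0.48 = 4.37 m^2.
Wetted perimeter P = b + 2y = 9.1 + 2*0.48 = 10.06 m.
Hydraulic radius R = A/P = 4.37 / 10.06 = 0.4342 m.

0.4342


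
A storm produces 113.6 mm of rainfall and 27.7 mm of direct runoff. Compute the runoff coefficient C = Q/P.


The runoff coefficient C = runoff depth / rainfall depth.
C = 27.7 / 113.6
  = 0.2438.

0.2438


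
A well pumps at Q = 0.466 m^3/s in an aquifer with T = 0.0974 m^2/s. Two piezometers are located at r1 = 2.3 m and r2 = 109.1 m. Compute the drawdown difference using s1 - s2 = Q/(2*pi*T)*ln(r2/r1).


Thiem equation: s1 - s2 = Q/(2*pi*T) * ln(r2/r1).
ln(r2/r1) = ln(109.1/2.3) = 3.8594.
Q/(2*pi*T) = 0.466 / (2*pi*0.0974) = 0.466 / 0.612 = 0.7615.
s1 - s2 = 0.7615 * 3.8594 = 2.9387 m.

2.9387


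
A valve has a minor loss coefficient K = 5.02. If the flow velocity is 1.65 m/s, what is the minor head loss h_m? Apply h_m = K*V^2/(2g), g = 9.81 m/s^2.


Minor loss formula: h_m = K * V^2/(2g).
V^2 = 1.65^2 = 2.7225.
V^2/(2g) = 2.7225 / 19.62 = 0.1388 m.
h_m = 5.02 * 0.1388 = 0.6966 m.

0.6966


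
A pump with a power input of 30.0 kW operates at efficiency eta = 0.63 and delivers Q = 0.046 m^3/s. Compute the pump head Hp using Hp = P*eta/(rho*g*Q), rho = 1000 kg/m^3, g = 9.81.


Pump head formula: Hp = P * eta / (rho * g * Q).
Numerator: P * eta = 30.0 * 1000 * 0.63 = 18900.0 W.
Denominator: rho * g * Q = 1000 * 9.81 * 0.046 = 451.26.
Hp = 18900.0 / 451.26 = 41.88 m.

41.88


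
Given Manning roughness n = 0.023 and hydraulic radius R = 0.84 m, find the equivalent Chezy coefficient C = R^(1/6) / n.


The Chezy coefficient relates to Manning's n through C = R^(1/6) / n.
R^(1/6) = 0.84^(1/6) = 0.971359.
C = 0.971359 / 0.023 = 42.23 m^(1/2)/s.

42.23


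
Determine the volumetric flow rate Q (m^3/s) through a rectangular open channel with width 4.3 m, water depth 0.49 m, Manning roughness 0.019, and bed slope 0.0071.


For a rectangular channel, the cross-sectional area A = b * y = 4.3 * 0.49 = 2.11 m^2.
The wetted perimeter P = b + 2y = 4.3 + 2*0.49 = 5.28 m.
Hydraulic radius R = A/P = 2.11/5.28 = 0.3991 m.
Velocity V = (1/n)*R^(2/3)*S^(1/2) = (1/0.019)*0.3991^(2/3)*0.0071^(1/2) = 2.4038 m/s.
Discharge Q = A * V = 2.11 * 2.4038 = 5.065 m^3/s.

5.065


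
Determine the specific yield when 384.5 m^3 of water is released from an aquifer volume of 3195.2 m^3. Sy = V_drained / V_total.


Specific yield Sy = Volume drained / Total volume.
Sy = 384.5 / 3195.2
   = 0.1203.

0.1203


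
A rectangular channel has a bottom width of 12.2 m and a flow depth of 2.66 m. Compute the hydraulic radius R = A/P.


For a rectangular section:
Flow area A = b * y = 12.2 * 2.66 = 32.45 m^2.
Wetted perimeter P = b + 2y = 12.2 + 2*2.66 = 17.52 m.
Hydraulic radius R = A/P = 32.45 / 17.52 = 1.8523 m.

1.8523


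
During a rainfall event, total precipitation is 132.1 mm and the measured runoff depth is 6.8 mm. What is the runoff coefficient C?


The runoff coefficient C = runoff depth / rainfall depth.
C = 6.8 / 132.1
  = 0.0515.

0.0515


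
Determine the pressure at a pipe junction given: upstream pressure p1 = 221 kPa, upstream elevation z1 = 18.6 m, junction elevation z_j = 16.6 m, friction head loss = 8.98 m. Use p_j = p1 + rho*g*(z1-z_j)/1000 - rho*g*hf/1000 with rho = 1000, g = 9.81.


Junction pressure: p_j = p1 + rho*g*(z1 - z_j)/1000 - rho*g*hf/1000.
Elevation term = 1000*9.81*(18.6 - 16.6)/1000 = 19.62 kPa.
Friction term = 1000*9.81*8.98/1000 = 88.094 kPa.
p_j = 221 + 19.62 - 88.094 = 152.53 kPa.

152.53


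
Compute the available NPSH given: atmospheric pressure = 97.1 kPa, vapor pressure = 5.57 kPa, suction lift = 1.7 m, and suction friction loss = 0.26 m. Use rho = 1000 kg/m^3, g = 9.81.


NPSHa = p_atm/(rho*g) - z_s - hf_s - p_vap/(rho*g).
p_atm/(rho*g) = 97.1*1000 / (1000*9.81) = 9.898 m.
p_vap/(rho*g) = 5.57*1000 / (1000*9.81) = 0.568 m.
NPSHa = 9.898 - 1.7 - 0.26 - 0.568
      = 7.37 m.

7.37


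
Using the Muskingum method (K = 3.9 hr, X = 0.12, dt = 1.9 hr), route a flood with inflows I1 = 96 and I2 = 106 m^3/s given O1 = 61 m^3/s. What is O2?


Muskingum coefficients:
denom = 2*K*(1-X) + dt = 2*3.9*(1-0.12) + 1.9 = 8.764.
C0 = (dt - 2*K*X)/denom = (1.9 - 2*3.9*0.12)/8.764 = 0.11.
C1 = (dt + 2*K*X)/denom = (1.9 + 2*3.9*0.12)/8.764 = 0.3236.
C2 = (2*K*(1-X) - dt)/denom = 0.5664.
O2 = C0*I2 + C1*I1 + C2*O1
   = 0.11*106 + 0.3236*96 + 0.5664*61
   = 77.28 m^3/s.

77.28


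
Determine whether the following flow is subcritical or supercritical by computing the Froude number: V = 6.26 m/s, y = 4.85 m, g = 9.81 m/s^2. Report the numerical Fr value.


The Froude number is defined as Fr = V / sqrt(g*y).
g*y = 9.81 * 4.85 = 47.5785.
sqrt(g*y) = sqrt(47.5785) = 6.8977.
Fr = 6.26 / 6.8977 = 0.9075.
Since Fr < 1, the flow is subcritical.

0.9075


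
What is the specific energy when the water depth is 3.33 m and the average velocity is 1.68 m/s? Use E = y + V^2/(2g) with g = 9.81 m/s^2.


Specific energy E = y + V^2/(2g).
Velocity head = V^2/(2g) = 1.68^2 / (2*9.81) = 2.8224 / 19.62 = 0.1439 m.
E = 3.33 + 0.1439 = 3.4739 m.

3.4739


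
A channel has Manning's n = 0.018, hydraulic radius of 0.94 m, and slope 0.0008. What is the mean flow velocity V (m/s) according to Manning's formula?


Manning's equation gives V = (1/n) * R^(2/3) * S^(1/2).
First, compute R^(2/3) = 0.94^(2/3) = 0.9596.
Next, S^(1/2) = 0.0008^(1/2) = 0.028284.
Then 1/n = 1/0.018 = 55.56.
V = 55.56 * 0.9596 * 0.028284 = 1.5078 m/s.

1.5078


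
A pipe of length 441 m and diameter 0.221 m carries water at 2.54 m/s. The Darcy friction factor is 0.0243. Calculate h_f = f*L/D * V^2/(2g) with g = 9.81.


Darcy-Weisbach equation: h_f = f * (L/D) * V^2/(2g).
f * L/D = 0.0243 * 441/0.221 = 48.49.
V^2/(2g) = 2.54^2 / (2*9.81) = 6.4516 / 19.62 = 0.3288 m.
h_f = 48.49 * 0.3288 = 15.945 m.

15.945


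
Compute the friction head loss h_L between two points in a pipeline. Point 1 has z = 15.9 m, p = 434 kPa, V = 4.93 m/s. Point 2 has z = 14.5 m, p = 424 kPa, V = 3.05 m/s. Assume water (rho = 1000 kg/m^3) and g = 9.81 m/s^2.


Total head at each section: H = z + p/(rho*g) + V^2/(2g).
H1 = 15.9 + 434*1000/(1000*9.81) + 4.93^2/(2*9.81)
   = 15.9 + 44.241 + 1.2388
   = 61.379 m.
H2 = 14.5 + 424*1000/(1000*9.81) + 3.05^2/(2*9.81)
   = 14.5 + 43.221 + 0.4741
   = 58.195 m.
h_L = H1 - H2 = 61.379 - 58.195 = 3.184 m.

3.184


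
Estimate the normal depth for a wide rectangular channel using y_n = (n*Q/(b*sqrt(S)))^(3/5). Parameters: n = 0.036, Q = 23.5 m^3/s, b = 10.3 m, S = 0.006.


We use the wide-channel approximation y_n = (n*Q/(b*sqrt(S)))^(3/5).
sqrt(S) = sqrt(0.006) = 0.07746.
Numerator: n*Q = 0.036 * 23.5 = 0.846.
Denominator: b*sqrt(S) = 10.3 * 0.07746 = 0.797838.
arg = 1.0604.
y_n = 1.0604^(3/5) = 1.0358 m.

1.0358


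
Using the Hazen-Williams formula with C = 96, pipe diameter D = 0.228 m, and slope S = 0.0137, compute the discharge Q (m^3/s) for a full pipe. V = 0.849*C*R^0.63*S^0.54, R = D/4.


For a full circular pipe, R = D/4 = 0.228/4 = 0.057 m.
V = 0.849 * 96 * 0.057^0.63 * 0.0137^0.54
  = 0.849 * 96 * 0.164513 * 0.098589
  = 1.3219 m/s.
Pipe area A = pi*D^2/4 = pi*0.228^2/4 = 0.0408 m^2.
Q = A * V = 0.0408 * 1.3219 = 0.054 m^3/s.

0.054


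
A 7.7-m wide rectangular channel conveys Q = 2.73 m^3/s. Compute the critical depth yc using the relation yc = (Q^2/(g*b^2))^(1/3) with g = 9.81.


Using yc = (Q^2 / (g * b^2))^(1/3):
Q^2 = 2.73^2 = 7.45.
g * b^2 = 9.81 * 7.7^2 = 9.81 * 59.29 = 581.63.
Q^2 / (g*b^2) = 7.45 / 581.63 = 0.0128.
yc = 0.0128^(1/3) = 0.234 m.

0.234


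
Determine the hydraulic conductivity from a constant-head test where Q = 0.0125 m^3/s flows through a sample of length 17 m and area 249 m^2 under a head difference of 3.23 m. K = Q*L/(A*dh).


From K = Q*L / (A*dh):
Numerator: Q*L = 0.0125 * 17 = 0.2125.
Denominator: A*dh = 249 * 3.23 = 804.27.
K = 0.2125 / 804.27 = 0.000264 m/s.

0.000264


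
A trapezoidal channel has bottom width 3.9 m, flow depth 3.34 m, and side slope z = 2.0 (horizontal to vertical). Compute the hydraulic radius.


For a trapezoidal section with side slope z:
A = (b + z*y)*y = (3.9 + 2.0*3.34)*3.34 = 35.337 m^2.
P = b + 2*y*sqrt(1 + z^2) = 3.9 + 2*3.34*sqrt(1 + 2.0^2) = 18.837 m.
R = A/P = 35.337 / 18.837 = 1.876 m.

1.876


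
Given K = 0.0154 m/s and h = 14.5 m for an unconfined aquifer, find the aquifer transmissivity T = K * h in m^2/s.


Transmissivity is defined as T = K * h.
T = 0.0154 * 14.5
  = 0.2233 m^2/s.

0.2233


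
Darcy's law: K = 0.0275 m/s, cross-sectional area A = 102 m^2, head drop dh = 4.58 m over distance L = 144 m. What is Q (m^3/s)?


Darcy's law: Q = K * A * i, where i = dh/L.
Hydraulic gradient i = 4.58 / 144 = 0.031806.
Q = 0.0275 * 102 * 0.031806
  = 0.0892 m^3/s.

0.0892


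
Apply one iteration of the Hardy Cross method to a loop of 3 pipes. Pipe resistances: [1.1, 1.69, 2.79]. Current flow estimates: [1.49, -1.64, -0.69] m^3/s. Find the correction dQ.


Numerator terms (r*Q*|Q|): 1.1*1.49*|1.49| = 2.4421; 1.69*-1.64*|-1.64| = -4.5454; 2.79*-0.69*|-0.69| = -1.3283.
Sum of numerator = -3.4316.
Denominator terms (r*|Q|): 1.1*|1.49| = 1.639; 1.69*|-1.64| = 2.7716; 2.79*|-0.69| = 1.9251.
2 * sum of denominator = 2 * 6.3357 = 12.6714.
dQ = --3.4316 / 12.6714 = 0.2708 m^3/s.

0.2708


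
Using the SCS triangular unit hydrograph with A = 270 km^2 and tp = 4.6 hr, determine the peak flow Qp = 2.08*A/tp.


SCS formula: Qp = 2.08 * A / tp.
Qp = 2.08 * 270 / 4.6
   = 561.6 / 4.6
   = 122.09 m^3/s per cm.

122.09


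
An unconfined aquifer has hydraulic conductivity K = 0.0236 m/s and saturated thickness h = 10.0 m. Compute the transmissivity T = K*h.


Transmissivity is defined as T = K * h.
T = 0.0236 * 10.0
  = 0.236 m^2/s.

0.236


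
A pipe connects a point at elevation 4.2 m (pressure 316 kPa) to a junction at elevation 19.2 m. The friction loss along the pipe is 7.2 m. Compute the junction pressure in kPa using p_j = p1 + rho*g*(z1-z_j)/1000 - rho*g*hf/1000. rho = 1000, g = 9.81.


Junction pressure: p_j = p1 + rho*g*(z1 - z_j)/1000 - rho*g*hf/1000.
Elevation term = 1000*9.81*(4.2 - 19.2)/1000 = -147.15 kPa.
Friction term = 1000*9.81*7.2/1000 = 70.632 kPa.
p_j = 316 + -147.15 - 70.632 = 98.22 kPa.

98.22
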